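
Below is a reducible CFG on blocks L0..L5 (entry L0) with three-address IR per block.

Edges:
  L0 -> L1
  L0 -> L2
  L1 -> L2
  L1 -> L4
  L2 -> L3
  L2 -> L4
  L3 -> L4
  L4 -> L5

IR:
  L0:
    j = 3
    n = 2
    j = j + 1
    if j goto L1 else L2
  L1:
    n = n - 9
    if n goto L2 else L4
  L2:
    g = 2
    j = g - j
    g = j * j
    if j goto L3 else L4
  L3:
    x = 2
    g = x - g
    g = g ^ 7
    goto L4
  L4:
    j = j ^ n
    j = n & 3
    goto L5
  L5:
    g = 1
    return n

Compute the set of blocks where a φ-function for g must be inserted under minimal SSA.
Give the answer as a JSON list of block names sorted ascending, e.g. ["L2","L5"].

idom tree: L1←L0 L2←L0 L3←L2 L4←L0 L5←L4
Dom at joins:
  L2: preds {L0,L1}: {L0} ∩ {L0,L1} = {L0}; idom=L0
  L4: preds {L1,L2,L3}: {L0,L1} ∩ {L0,L2} ∩ {L0,L2,L3} = {L0}; idom=L0

Frontier:
  L2←L0: walk · to L0
  L2←L1: walk L1 to L0
  L4←L1: walk L1 to L0
  L4←L2: walk L2 to L0
  L4←L3: walk L3→L2 to L0
  L0 → ∅
  L1 → {L2,L4}
  L2 → {L4}
  L3 → {L4}
  L4 → ∅
  L5 → ∅

φ for g: defs {L2,L3,L5}
  DF⁺ = {L4}

Answer: ["L4"]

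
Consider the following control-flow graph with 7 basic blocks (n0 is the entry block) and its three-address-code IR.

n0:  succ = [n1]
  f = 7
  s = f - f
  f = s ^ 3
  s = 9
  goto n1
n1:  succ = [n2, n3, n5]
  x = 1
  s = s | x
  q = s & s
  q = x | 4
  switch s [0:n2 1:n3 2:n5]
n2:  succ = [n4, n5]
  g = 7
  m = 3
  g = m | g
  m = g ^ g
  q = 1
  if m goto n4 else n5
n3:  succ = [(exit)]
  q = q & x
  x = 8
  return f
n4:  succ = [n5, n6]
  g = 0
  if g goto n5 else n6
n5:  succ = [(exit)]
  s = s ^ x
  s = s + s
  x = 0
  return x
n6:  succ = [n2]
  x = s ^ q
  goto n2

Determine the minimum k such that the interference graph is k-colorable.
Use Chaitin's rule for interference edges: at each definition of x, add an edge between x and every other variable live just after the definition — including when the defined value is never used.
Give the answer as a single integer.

Answer: 5

Analysis:
Per-block:
  n0: {f,s} / ∅
  n1: {q,s,x} / {s}
  n2: {g,m,q} / ∅
  n3: {q,x} / {f,q,x}
  n4: {g} / ∅
  n5: {s,x} / {s,x}
  n6: {x} / {q,s}

Backward fixpoint:
  live n0: ∅→{f,s}
  live n1: {f,s}→{f,q,s,x}
  live n2: {s,x}→{q,s,x}
  live n3: {f,q,x}→∅
  live n4: {q,s,x}→{q,s,x}
  live n5: {s,x}→∅
  live n6: {q,s}→{s,x}

Interfere edges:
  f↔{q,s,x}
  g↔{m,q,s,x}
  m↔{g,q,s,x}
  q↔{f,g,m,s,x}
  s↔{f,g,m,q,x}
  x↔{f,g,m,q,s}

Chromatic number:
  {g,m,q,s,x} pairwise interfere (5-clique) ⇒ χ ≥ 5
  5-colouring: c0={q}  c1={s}  c2={x}  c3={f,g}  c4={m}
  χ = 5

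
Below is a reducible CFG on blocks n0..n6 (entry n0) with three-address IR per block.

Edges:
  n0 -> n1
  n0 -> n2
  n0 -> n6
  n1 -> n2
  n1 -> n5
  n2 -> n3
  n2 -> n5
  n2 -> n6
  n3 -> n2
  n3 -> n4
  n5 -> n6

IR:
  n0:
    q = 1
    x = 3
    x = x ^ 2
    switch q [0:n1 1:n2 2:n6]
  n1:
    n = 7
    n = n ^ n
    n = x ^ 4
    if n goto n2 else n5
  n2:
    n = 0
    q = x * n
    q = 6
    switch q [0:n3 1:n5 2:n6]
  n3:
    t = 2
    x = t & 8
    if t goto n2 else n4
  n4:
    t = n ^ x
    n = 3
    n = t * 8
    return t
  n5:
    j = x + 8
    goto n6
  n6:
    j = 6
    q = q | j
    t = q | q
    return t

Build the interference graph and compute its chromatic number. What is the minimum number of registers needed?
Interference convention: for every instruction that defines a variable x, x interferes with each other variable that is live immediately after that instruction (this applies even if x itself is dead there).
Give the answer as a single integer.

def/use:
  n0: def={q,x} ue=∅
  n1: def={n} ue={x}
  n2: def={n,q} ue={x}
  n3: def={t,x} ue=∅
  n4: def={n,t} ue={n,x}
  n5: def={j} ue={x}
  n6: def={j,q,t} ue={q}

Backward fixpoint:
  n0 li=∅ lo={q,x}
  n1 li={q,x} lo={q,x}
  n2 li={x} lo={n,q,x}
  n3 li={n} lo={n,x}
  n4 li={n,x} lo=∅
  n5 li={q,x} lo={q}
  n6 li={q} lo=∅

Conflict graph:
  j — {q}
  n — {q,t,x}
  q — {j,n,x}
  t — {n,x}
  x — {n,q,t}

Registers:
  clique {n,q,x} ⇒ need ≥ 3
  3-colouring: r0={j,n}  r1={q,t}  r2={x}
  χ = 3

Answer: 3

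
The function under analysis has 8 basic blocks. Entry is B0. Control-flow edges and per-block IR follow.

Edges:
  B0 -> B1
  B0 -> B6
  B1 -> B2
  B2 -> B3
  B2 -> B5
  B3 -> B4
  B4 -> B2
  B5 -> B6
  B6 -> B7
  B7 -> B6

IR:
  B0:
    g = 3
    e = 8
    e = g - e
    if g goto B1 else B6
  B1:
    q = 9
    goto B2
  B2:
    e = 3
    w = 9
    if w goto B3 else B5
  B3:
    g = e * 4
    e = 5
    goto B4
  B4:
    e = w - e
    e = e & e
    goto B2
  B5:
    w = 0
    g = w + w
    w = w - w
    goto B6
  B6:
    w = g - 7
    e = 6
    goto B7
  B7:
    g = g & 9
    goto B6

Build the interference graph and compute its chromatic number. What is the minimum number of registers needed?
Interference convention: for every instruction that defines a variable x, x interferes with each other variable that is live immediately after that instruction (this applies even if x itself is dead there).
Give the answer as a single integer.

def/use:
  B0: def={e,g} ue=∅
  B1: def={q} ue=∅
  B2: def={e,w} ue=∅
  B3: def={e,g} ue={e}
  B4: def={e} ue={e,w}
  B5: def={g,w} ue=∅
  B6: def={e,w} ue={g}
  B7: def={g} ue={g}

Liveness:
  B0 li=∅ lo={g}
  B1 li=∅ lo=∅
  B2 li=∅ lo={e,w}
  B3 li={e,w} lo={e,w}
  B4 li={e,w} lo=∅
  B5 li=∅ lo={g}
  B6 li={g} lo={g}
  B7 li={g} lo={g}

Conflict graph:
  e: {g,w}
  g: {e,w}
  q: ∅
  w: {e,g}

Chromatic number:
  {e,g,w} pairwise interfere (3-clique) ⇒ χ ≥ 3
  3-colouring: r0={e,q}  r1={g}  r2={w}
  χ = 3

Answer: 3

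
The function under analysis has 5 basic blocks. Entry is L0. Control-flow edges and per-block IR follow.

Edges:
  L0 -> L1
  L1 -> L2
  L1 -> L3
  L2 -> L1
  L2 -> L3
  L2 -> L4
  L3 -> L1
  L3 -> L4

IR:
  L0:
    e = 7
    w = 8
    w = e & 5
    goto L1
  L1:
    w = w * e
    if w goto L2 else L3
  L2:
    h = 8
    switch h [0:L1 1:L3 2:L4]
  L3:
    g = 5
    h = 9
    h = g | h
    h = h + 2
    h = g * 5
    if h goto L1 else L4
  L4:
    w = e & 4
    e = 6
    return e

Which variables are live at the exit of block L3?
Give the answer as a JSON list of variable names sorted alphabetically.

Block summaries:
  L0 def {e,w} use ∅
  L1 def {w} use {e,w}
  L2 def {h} use ∅
  L3 def {g,h} use ∅
  L4 def {e,w} use {e}

Live sets:
  L0: in=∅ out={e,w}
  L1: in={e,w} out={e,w}
  L2: in={e,w} out={e,w}
  L3: in={e,w} out={e,w}
  L4: in={e} out=∅

live-out(L3) = ["e", "w"]

Answer: ["e", "w"]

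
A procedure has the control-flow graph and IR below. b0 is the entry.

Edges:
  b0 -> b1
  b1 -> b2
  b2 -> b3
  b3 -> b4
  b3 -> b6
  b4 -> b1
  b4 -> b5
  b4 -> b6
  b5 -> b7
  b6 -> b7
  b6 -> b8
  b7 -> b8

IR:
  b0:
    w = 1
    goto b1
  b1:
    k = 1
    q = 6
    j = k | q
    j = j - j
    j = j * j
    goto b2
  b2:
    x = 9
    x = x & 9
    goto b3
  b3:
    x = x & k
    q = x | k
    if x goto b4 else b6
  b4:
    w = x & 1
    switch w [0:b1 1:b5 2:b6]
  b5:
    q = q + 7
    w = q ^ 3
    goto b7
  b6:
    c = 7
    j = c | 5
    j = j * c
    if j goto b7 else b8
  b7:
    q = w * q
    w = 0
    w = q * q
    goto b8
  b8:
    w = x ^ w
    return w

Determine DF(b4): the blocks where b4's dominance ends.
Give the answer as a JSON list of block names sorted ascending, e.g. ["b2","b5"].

idom tree: b1←b0 b2←b1 b3←b2 b4←b3 b5←b4 b6←b3 b7←b3 b8←b3
Dom∩ at merges:
  b1: preds {b0,b4}: {b0} ∩ {b0,b1,b2,b3,b4} = {b0}; idom=b0
  b6: preds {b3,b4}: {b0,b1,b2,b3} ∩ {b0,b1,b2,b3,b4} = {b0,b1,b2,b3}; idom=b3
  b7: preds {b5,b6}: {b0,b1,b2,b3,b4,b5} ∩ {b0,b1,b2,b3,b6} = {b0,b1,b2,b3}; idom=b3
  b8: preds {b6,b7}: {b0,b1,b2,b3,b6} ∩ {b0,b1,b2,b3,b7} = {b0,b1,b2,b3}; idom=b3

Frontier:
  b1←b0: walk · to b0
  b1←b4: walk b4→b3→b2→b1 to b0
  b6←b3: walk · to b3
  b6←b4: walk b4 to b3
  b7←b5: walk b5→b4 to b3
  b7←b6: walk b6 to b3
  b8←b6: walk b6 to b3
  b8←b7: walk b7 to b3
  b0: DF=∅
  b1: DF={b1}
  b2: DF={b1}
  b3: DF={b1}
  b4: DF={b1,b6,b7}
  b5: DF={b7}
  b6: DF={b7,b8}
  b7: DF={b8}
  b8: DF=∅

DF(b4) = ["b1", "b6", "b7"]

Answer: ["b1", "b6", "b7"]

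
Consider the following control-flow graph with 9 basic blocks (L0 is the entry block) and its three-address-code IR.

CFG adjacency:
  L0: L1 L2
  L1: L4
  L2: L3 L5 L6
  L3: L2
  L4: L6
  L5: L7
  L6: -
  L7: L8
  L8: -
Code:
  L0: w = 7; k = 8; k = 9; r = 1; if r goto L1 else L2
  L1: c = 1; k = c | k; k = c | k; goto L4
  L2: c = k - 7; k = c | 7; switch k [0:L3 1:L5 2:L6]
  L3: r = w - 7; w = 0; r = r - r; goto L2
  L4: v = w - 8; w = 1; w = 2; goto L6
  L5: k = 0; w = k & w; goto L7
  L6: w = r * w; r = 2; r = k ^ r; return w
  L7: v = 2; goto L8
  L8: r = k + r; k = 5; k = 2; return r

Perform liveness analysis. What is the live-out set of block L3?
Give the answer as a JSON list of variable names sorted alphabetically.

Answer: ["k", "r", "w"]

Analysis:
def/use:
  L0: def={k,r,w} ue=∅
  L1: def={c,k} ue={k}
  L2: def={c,k} ue={k}
  L3: def={r,w} ue={w}
  L4: def={v,w} ue={w}
  L5: def={k,w} ue={w}
  L6: def={r,w} ue={k,r,w}
  L7: def={v} ue=∅
  L8: def={k,r} ue={k,r}

Liveness:
  L0: in=∅ out={k,r,w}
  L1: in={k,r,w} out={k,r,w}
  L2: in={k,r,w} out={k,r,w}
  L3: in={k,w} out={k,r,w}
  L4: in={k,r,w} out={k,r,w}
  L5: in={r,w} out={k,r}
  L6: in={k,r,w} out=∅
  L7: in={k,r} out={k,r}
  L8: in={k,r} out=∅

live-out(L3) = ["k", "r", "w"]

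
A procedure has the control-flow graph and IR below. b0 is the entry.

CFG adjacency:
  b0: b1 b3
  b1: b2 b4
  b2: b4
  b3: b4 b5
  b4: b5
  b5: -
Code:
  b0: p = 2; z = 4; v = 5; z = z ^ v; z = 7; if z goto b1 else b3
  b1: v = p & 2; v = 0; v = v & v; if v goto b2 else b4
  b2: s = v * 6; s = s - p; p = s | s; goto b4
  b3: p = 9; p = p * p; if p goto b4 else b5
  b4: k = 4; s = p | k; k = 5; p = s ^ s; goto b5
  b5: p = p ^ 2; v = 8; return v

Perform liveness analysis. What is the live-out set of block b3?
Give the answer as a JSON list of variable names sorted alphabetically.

Answer: ["p"]

Derivation:
Block summaries:
  b0: def={p,v,z} ue=∅
  b1: def={v} ue={p}
  b2: def={p,s} ue={p,v}
  b3: def={p} ue=∅
  b4: def={k,p,s} ue={p}
  b5: def={p,v} ue={p}

Backward fixpoint:
  b0 li=∅ lo={p}
  b1 li={p} lo={p,v}
  b2 li={p,v} lo={p}
  b3 li=∅ lo={p}
  b4 li={p} lo={p}
  b5 li={p} lo=∅

live-out(b3) = ["p"]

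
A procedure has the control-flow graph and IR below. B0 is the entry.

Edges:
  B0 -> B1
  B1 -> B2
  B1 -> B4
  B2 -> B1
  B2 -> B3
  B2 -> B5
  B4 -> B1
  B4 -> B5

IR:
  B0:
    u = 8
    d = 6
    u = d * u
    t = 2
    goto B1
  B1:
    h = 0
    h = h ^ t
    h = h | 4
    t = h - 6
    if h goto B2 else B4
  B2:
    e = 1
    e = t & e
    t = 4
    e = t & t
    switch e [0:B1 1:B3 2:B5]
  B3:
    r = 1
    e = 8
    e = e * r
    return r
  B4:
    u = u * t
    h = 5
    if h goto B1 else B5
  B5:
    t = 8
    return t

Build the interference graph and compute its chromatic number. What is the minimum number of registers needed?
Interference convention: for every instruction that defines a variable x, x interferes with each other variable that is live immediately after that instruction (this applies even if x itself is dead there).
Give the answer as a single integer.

Per-block:
  B0 def {d,t,u} use ∅
  B1 def {h,t} use {t}
  B2 def {e,t} use {t}
  B3 def {e,r} use ∅
  B4 def {h,u} use {t,u}
  B5 def {t} use ∅

Live sets:
  live B0: ∅→{t,u}
  live B1: {t,u}→{t,u}
  live B2: {t,u}→{t,u}
  live B3: ∅→∅
  live B4: {t,u}→{t,u}
  live B5: ∅→∅

Interfere edges:
  d↔{u}
  e↔{r,t,u}
  h↔{t,u}
  r↔{e}
  t↔{e,h,u}
  u↔{d,e,h,t}

Registers:
  {e,t,u} pairwise interfere (3-clique) ⇒ χ ≥ 3
  assign d→r1 e→r1 h→r1 r→r0 t→r2 u→r0 — no edge inside a register ⇒ χ ≤ 3
  χ = 3

Answer: 3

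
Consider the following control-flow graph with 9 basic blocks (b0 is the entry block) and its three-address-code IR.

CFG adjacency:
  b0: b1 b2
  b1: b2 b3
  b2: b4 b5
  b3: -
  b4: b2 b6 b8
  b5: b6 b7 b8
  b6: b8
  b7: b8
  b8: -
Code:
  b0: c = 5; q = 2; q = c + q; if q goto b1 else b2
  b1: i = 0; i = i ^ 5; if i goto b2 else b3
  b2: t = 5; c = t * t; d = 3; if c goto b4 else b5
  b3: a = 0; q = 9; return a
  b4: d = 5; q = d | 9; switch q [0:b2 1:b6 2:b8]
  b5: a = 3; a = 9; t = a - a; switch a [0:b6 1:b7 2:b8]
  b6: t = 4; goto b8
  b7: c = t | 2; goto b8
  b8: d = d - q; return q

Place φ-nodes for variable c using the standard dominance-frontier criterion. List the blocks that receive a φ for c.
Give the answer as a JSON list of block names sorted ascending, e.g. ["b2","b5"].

Answer: ["b2", "b8"]

Analysis:
idom tree: b1←b0 b2←b0 b3←b1 b4←b2 b5←b2 b6←b2 b7←b5 b8←b2
Join-block Dom:
  b2: preds {b0,b1,b4}: {b0} ∩ {b0,b1} ∩ {b0,b2,b4} = {b0}; idom=b0
  b6: preds {b4,b5}: {b0,b2,b4} ∩ {b0,b2,b5} = {b0,b2}; idom=b2
  b8: preds {b4,b5,b6,b7}: {b0,b2,b4} ∩ {b0,b2,b5} ∩ {b0,b2,b6} ∩ {b0,b2,b5,b7} = {b0,b2}; idom=b2

Frontier:
  join b2 pred b0: · stop@b0
  join b2 pred b1: b1 stop@b0
  join b2 pred b4: b4→b2 stop@b0
  join b6 pred b4: b4 stop@b2
  join b6 pred b5: b5 stop@b2
  join b8 pred b4: b4 stop@b2
  join b8 pred b5: b5 stop@b2
  join b8 pred b6: b6 stop@b2
  join b8 pred b7: b7→b5 stop@b2
  DF(b0)=∅
  DF(b1)={b2}
  DF(b2)={b2}
  DF(b3)=∅
  DF(b4)={b2,b6,b8}
  DF(b5)={b6,b8}
  DF(b6)={b8}
  DF(b7)={b8}
  DF(b8)=∅

φ for c: defs {b0,b2,b7}
  DF⁺ = {b2,b8}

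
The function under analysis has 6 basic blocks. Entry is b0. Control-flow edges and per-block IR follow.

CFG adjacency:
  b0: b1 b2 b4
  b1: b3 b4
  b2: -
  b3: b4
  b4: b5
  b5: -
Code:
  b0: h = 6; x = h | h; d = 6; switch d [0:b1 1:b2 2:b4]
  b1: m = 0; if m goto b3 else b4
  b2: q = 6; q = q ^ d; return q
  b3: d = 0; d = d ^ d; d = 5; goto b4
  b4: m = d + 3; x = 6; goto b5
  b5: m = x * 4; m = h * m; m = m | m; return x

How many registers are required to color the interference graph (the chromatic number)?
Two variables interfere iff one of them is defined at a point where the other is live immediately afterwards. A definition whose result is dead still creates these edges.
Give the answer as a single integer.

Answer: 3

Working:
Block summaries:
  b0: def={d,h,x} ue=∅
  b1: def={m} ue=∅
  b2: def={q} ue={d}
  b3: def={d} ue=∅
  b4: def={m,x} ue={d}
  b5: def={m} ue={h,x}

Liveness:
  b0: in=∅ out={d,h}
  b1: in={d,h} out={d,h}
  b2: in={d} out=∅
  b3: in={h} out={d,h}
  b4: in={d,h} out={h,x}
  b5: in={h,x} out=∅

Conflict graph:
  d↔{h,m,q}
  h↔{d,m,x}
  m↔{d,h,x}
  q↔{d}
  x↔{h,m}

Registers:
  lower bound: {d,h,m} mutually conflict ⇒ χ ≥ 3
  3-colouring: R0={d,x}  R1={h,q}  R2={m}
  χ = 3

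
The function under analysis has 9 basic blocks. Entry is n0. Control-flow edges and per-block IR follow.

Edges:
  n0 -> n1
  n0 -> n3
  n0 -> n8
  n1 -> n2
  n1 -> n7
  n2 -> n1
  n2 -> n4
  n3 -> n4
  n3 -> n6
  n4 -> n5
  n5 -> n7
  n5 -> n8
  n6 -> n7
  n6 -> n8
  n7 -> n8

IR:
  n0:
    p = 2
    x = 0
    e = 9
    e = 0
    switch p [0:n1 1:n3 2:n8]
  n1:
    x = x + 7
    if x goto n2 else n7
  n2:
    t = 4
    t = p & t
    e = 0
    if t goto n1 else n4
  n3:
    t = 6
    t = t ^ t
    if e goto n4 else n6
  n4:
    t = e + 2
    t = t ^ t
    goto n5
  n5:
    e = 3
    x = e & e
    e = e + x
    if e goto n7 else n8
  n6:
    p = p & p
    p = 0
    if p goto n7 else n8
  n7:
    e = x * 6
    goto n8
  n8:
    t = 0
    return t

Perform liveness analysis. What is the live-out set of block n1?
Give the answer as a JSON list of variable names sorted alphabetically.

Answer: ["p", "x"]

Working:
Per-block:
  n0: {e,p,x} / ∅
  n1: {x} / {x}
  n2: {e,t} / {p}
  n3: {t} / {e}
  n4: {t} / {e}
  n5: {e,x} / ∅
  n6: {p} / {p}
  n7: {e} / {x}
  n8: {t} / ∅

Live sets:
  n0: in=∅ out={e,p,x}
  n1: in={p,x} out={p,x}
  n2: in={p,x} out={e,p,x}
  n3: in={e,p,x} out={e,p,x}
  n4: in={e} out=∅
  n5: in=∅ out={x}
  n6: in={p,x} out={x}
  n7: in={x} out=∅
  n8: in=∅ out=∅

live-out(n1) = ["p", "x"]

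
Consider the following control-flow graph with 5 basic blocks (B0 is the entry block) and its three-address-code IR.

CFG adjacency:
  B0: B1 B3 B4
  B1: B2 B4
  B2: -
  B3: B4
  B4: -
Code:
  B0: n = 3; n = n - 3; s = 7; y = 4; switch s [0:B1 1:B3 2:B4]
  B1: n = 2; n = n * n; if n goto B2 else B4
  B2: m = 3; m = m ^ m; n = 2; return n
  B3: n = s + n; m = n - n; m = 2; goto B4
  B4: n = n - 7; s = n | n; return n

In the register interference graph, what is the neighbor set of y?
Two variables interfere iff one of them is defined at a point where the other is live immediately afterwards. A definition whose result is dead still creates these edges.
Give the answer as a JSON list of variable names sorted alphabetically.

Answer: ["n", "s"]

Working:
def/use:
  B0: def={n,s,y} ue=∅
  B1: def={n} ue=∅
  B2: def={m,n} ue=∅
  B3: def={m,n} ue={n,s}
  B4: def={n,s} ue={n}

Liveness:
  B0 li=∅ lo={n,s}
  B1 li=∅ lo={n}
  B2 li=∅ lo=∅
  B3 li={n,s} lo={n}
  B4 li={n} lo=∅

Interference:
  m: {n}
  n: {m,s,y}
  s: {n,y}
  y: {n,s}

N(y) = ["n", "s"]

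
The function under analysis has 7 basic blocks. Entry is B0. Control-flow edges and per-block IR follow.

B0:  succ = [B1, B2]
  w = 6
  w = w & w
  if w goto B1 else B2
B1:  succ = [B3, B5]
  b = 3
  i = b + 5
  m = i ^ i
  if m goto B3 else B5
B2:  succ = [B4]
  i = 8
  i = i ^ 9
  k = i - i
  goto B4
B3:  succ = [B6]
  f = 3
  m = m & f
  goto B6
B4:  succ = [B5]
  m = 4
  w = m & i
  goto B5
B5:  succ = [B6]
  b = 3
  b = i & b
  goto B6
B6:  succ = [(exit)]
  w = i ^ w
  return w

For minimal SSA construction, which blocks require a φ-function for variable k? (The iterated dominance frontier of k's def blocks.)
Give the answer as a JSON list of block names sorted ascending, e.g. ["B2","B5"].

idom tree: B1←B0 B2←B0 B3←B1 B4←B2 B5←B0 B6←B0
Dom∩ at merges:
  B5: preds {B1,B4}: {B0,B1} ∩ {B0,B2,B4} = {B0}; idom=B0
  B6: preds {B3,B5}: {B0,B1,B3} ∩ {B0,B5} = {B0}; idom=B0

DF walk-up:
  B5←B1: walk B1 to B0
  B5←B4: walk B4→B2 to B0
  B6←B3: walk B3→B1 to B0
  B6←B5: walk B5 to B0
  B0 → ∅
  B1 → {B5,B6}
  B2 → {B5}
  B3 → {B6}
  B4 → {B5}
  B5 → {B6}
  B6 → ∅

φ for k: defs {B2}
  DF⁺ = {B5,B6}

Answer: ["B5", "B6"]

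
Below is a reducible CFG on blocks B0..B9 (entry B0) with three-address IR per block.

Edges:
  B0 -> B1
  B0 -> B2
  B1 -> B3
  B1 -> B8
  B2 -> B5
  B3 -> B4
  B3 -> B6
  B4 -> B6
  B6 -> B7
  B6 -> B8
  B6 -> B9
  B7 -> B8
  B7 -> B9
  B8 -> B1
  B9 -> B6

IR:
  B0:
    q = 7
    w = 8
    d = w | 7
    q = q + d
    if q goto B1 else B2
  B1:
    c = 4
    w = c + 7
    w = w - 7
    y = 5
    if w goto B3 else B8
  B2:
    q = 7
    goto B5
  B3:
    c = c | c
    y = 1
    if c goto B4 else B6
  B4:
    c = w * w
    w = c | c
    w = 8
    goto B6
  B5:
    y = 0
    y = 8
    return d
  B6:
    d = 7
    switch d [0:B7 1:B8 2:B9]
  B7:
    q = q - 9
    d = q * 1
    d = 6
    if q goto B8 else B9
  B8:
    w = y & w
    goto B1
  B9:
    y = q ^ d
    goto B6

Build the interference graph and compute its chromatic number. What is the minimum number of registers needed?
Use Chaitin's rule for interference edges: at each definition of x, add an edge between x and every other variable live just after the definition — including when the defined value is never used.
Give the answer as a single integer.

Answer: 4

Derivation:
def/use:
  B0 def {d,q,w} use ∅
  B1 def {c,w,y} use ∅
  B2 def {q} use ∅
  B3 def {c,y} use {c}
  B4 def {c,w} use {w}
  B5 def {y} use {d}
  B6 def {d} use ∅
  B7 def {d,q} use {q}
  B8 def {w} use {w,y}
  B9 def {y} use {d,q}

Backward fixpoint:
  B0 li=∅ lo={d,q}
  B1 li={q} lo={c,q,w,y}
  B2 li={d} lo={d}
  B3 li={c,q,w} lo={q,w,y}
  B4 li={q,w,y} lo={q,w,y}
  B5 li={d} lo=∅
  B6 li={q,w,y} lo={d,q,w,y}
  B7 li={q,w,y} lo={d,q,w,y}
  B8 li={q,w,y} lo={q}
  B9 li={d,q,w} lo={q,w,y}

Interference:
  c↔{q,w,y}
  d↔{q,w,y}
  q↔{c,d,w,y}
  w↔{c,d,q,y}
  y↔{c,d,q,w}

Registers:
  clique {c,q,w,y} ⇒ need ≥ 4
  4-colouring: r0={q}  r1={w}  r2={y}  r3={c,d}
  χ = 4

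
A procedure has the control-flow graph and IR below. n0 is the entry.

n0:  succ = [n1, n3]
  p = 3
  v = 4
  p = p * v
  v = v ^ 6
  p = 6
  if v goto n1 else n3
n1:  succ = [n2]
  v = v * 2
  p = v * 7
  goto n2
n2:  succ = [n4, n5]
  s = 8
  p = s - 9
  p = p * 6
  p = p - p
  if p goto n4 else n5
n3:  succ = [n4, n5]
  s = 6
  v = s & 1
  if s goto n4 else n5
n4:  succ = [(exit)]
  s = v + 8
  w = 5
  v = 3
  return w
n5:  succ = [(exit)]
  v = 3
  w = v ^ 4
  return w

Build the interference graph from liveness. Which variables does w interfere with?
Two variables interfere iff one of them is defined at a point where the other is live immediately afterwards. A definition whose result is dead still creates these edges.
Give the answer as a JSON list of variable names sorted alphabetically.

Block summaries:
  n0 def {p,v} use ∅
  n1 def {p,v} use {v}
  n2 def {p,s} use ∅
  n3 def {s,v} use ∅
  n4 def {s,v,w} use {v}
  n5 def {v,w} use ∅

Backward fixpoint:
  n0: in=∅ out={v}
  n1: in={v} out={v}
  n2: in={v} out={v}
  n3: in=∅ out={v}
  n4: in={v} out=∅
  n5: in=∅ out=∅

Interference:
  p↔{v}
  s↔{v}
  v↔{p,s,w}
  w↔{v}

N(w) = ["v"]

Answer: ["v"]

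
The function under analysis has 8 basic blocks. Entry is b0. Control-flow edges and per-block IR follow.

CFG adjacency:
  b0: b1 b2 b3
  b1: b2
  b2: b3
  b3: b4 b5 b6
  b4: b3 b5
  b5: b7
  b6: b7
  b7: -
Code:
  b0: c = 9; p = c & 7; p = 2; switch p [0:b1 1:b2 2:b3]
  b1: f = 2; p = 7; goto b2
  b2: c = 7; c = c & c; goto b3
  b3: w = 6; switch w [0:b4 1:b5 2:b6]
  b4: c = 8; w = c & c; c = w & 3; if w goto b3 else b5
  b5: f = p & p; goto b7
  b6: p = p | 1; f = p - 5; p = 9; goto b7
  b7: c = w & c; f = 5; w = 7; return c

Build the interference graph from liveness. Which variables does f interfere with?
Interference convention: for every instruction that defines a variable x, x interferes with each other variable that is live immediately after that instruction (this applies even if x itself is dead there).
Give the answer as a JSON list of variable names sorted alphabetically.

Answer: ["c", "w"]

Analysis:
def/use:
  b0 def {c,p} use ∅
  b1 def {f,p} use ∅
  b2 def {c} use ∅
  b3 def {w} use ∅
  b4 def {c,w} use ∅
  b5 def {f} use {p}
  b6 def {f,p} use {p}
  b7 def {c,f,w} use {c,w}

Liveness:
  live b0: ∅→{c,p}
  live b1: ∅→{p}
  live b2: {p}→{c,p}
  live b3: {c,p}→{c,p,w}
  live b4: {p}→{c,p,w}
  live b5: {c,p,w}→{c,w}
  live b6: {c,p,w}→{c,w}
  live b7: {c,w}→∅

Conflict graph:
  c: {f,p,w}
  f: {c,w}
  p: {c,w}
  w: {c,f,p}

N(f) = ["c", "w"]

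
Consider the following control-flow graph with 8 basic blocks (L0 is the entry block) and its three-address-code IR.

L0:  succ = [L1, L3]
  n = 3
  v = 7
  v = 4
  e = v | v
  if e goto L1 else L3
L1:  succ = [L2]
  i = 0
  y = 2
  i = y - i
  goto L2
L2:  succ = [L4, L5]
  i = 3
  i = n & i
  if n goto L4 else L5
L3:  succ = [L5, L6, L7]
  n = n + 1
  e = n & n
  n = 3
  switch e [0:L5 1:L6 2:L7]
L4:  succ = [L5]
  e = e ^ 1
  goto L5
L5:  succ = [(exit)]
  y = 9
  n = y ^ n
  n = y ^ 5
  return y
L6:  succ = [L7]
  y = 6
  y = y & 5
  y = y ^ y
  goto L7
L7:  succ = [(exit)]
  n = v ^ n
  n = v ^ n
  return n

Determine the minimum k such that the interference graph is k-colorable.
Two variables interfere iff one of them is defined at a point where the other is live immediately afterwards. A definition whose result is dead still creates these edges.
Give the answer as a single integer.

Answer: 4

Analysis:
Block summaries:
  L0: {e,n,v} / ∅
  L1: {i,y} / ∅
  L2: {i} / {n}
  L3: {e,n} / {n}
  L4: {e} / {e}
  L5: {n,y} / {n}
  L6: {y} / ∅
  L7: {n} / {n,v}

Live sets:
  live L0: ∅→{e,n,v}
  live L1: {e,n}→{e,n}
  live L2: {e,n}→{e,n}
  live L3: {n,v}→{n,v}
  live L4: {e,n}→{n}
  live L5: {n}→∅
  live L6: {n,v}→{n,v}
  live L7: {n,v}→∅

Interference:
  e — {i,n,v,y}
  i — {e,n,y}
  n — {e,i,v,y}
  v — {e,n,y}
  y — {e,i,n,v}

Colouring:
  {e,i,n,y} pairwise interfere (4-clique) ⇒ χ ≥ 4
  4-colouring: c0={e}  c1={n}  c2={y}  c3={i,v}
  χ = 4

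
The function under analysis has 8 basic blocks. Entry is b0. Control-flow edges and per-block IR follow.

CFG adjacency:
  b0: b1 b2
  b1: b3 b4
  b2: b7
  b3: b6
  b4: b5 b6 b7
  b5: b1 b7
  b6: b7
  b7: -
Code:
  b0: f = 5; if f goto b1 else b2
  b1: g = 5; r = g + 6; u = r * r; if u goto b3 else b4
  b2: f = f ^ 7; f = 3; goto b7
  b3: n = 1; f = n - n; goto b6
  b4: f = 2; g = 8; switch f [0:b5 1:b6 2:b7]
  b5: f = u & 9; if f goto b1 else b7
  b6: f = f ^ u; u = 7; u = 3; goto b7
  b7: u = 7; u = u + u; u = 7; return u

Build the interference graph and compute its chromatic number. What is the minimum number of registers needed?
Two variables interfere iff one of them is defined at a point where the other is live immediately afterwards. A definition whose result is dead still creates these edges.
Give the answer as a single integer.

Block summaries:
  b0: def={f} ue=∅
  b1: def={g,r,u} ue=∅
  b2: def={f} ue={f}
  b3: def={f,n} ue=∅
  b4: def={f,g} ue=∅
  b5: def={f} ue={u}
  b6: def={f,u} ue={f,u}
  b7: def={u} ue=∅

Live sets:
  b0 li=∅ lo={f}
  b1 li=∅ lo={u}
  b2 li={f} lo=∅
  b3 li={u} lo={f,u}
  b4 li={u} lo={f,u}
  b5 li={u} lo=∅
  b6 li={f,u} lo=∅
  b7 li=∅ lo=∅

Conflict graph:
  f: {g,u}
  g: {f,u}
  n: {u}
  r: ∅
  u: {f,g,n}

Chromatic number:
  lower bound: {f,g,u} mutually conflict ⇒ χ ≥ 3
  assign f→R1 g→R2 n→R1 r→R0 u→R0 — no edge inside a register ⇒ χ ≤ 3
  χ = 3

Answer: 3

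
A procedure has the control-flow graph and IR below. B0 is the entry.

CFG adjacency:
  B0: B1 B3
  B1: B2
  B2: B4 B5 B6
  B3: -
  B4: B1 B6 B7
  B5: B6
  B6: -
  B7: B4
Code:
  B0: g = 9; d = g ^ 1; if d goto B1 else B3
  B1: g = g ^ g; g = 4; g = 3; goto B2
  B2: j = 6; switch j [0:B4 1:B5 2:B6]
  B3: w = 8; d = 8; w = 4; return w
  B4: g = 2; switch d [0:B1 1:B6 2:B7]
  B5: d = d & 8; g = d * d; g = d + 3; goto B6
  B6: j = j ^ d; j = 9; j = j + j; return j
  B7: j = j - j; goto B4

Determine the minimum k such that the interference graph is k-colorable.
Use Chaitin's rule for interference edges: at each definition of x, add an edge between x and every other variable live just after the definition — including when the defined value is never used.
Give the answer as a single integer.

Per-block:
  B0: def={d,g} ue=∅
  B1: def={g} ue={g}
  B2: def={j} ue=∅
  B3: def={d,w} ue=∅
  B4: def={g} ue={d}
  B5: def={d,g} ue={d}
  B6: def={j} ue={d,j}
  B7: def={j} ue={j}

Backward fixpoint:
  B0: in=∅ out={d,g}
  B1: in={d,g} out={d}
  B2: in={d} out={d,j}
  B3: in=∅ out=∅
  B4: in={d,j} out={d,g,j}
  B5: in={d,j} out={d,j}
  B6: in={d,j} out=∅
  B7: in={d,j} out={d,j}

Conflict graph:
  d — {g,j}
  g — {d,j}
  j — {d,g}
  w — ∅

Chromatic number:
  clique {d,g,j} ⇒ need ≥ 3
  assign d→c0 g→c1 j→c2 w→c0 — no edge inside a register ⇒ χ ≤ 3
  χ = 3

Answer: 3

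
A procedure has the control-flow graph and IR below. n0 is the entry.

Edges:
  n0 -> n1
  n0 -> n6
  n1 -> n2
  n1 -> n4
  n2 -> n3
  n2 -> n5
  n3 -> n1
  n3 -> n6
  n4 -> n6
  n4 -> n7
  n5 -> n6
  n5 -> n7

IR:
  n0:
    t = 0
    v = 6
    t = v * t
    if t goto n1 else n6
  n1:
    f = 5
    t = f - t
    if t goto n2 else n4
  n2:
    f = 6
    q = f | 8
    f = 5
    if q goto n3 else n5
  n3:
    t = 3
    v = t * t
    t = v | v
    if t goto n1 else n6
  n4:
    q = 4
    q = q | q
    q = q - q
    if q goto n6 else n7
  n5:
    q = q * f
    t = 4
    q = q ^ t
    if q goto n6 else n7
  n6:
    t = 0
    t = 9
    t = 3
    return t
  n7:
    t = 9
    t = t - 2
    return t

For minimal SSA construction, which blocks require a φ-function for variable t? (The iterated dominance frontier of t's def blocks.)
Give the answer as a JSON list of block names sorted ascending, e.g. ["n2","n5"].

idom tree: n1←n0 n2←n1 n3←n2 n4←n1 n5←n2 n6←n0 n7←n1
Dom at joins:
  n1: preds {n0,n3}: {n0} ∩ {n0,n1,n2,n3} = {n0}; idom=n0
  n6: preds {n0,n3,n4,n5}: {n0} ∩ {n0,n1,n2,n3} ∩ {n0,n1,n4} ∩ {n0,n1,n2,n5} = {n0}; idom=n0
  n7: preds {n4,n5}: {n0,n1,n4} ∩ {n0,n1,n2,n5} = {n0,n1}; idom=n1

DF walk-up:
  n1←n0: walk · to n0
  n1←n3: walk n3→n2→n1 to n0
  n6←n0: walk · to n0
  n6←n3: walk n3→n2→n1 to n0
  n6←n4: walk n4→n1 to n0
  n6←n5: walk n5→n2→n1 to n0
  n7←n4: walk n4 to n1
  n7←n5: walk n5→n2 to n1
  n0 → ∅
  n1 → {n1,n6}
  n2 → {n1,n6,n7}
  n3 → {n1,n6}
  n4 → {n6,n7}
  n5 → {n6,n7}
  n6 → ∅
  n7 → ∅

φ for t: defs {n0,n1,n3,n5,n6,n7}
  DF⁺ = {n1,n6,n7}

Answer: ["n1", "n6", "n7"]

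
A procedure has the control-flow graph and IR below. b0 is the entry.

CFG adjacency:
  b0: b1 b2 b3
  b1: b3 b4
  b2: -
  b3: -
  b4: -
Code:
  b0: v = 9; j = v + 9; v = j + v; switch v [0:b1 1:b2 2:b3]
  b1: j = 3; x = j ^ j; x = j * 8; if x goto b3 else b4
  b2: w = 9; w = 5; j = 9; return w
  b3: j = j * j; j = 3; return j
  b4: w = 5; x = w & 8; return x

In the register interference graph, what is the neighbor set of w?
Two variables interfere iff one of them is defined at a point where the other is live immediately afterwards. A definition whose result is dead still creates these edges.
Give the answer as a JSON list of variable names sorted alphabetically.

def/use:
  b0: def={j,v} ue=∅
  b1: def={j,x} ue=∅
  b2: def={j,w} ue=∅
  b3: def={j} ue={j}
  b4: def={w,x} ue=∅

Backward fixpoint:
  b0: in=∅ out={j}
  b1: in=∅ out={j}
  b2: in=∅ out=∅
  b3: in={j} out=∅
  b4: in=∅ out=∅

Interfere edges:
  j: {v,w,x}
  v: {j}
  w: {j}
  x: {j}

N(w) = ["j"]

Answer: ["j"]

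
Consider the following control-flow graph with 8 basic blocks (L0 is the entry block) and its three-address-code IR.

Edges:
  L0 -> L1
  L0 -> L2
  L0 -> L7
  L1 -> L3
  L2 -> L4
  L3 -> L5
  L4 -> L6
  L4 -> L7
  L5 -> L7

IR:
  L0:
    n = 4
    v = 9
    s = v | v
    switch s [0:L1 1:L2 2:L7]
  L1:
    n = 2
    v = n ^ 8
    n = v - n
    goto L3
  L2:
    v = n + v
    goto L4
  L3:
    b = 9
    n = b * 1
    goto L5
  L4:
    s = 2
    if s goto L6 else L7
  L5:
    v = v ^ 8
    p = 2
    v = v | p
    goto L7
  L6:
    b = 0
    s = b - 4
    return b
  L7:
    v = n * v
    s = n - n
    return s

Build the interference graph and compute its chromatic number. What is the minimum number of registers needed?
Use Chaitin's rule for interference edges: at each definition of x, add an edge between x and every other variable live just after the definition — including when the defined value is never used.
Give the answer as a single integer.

Per-block:
  L0: {n,s,v} / ∅
  L1: {n,v} / ∅
  L2: {v} / {n,v}
  L3: {b,n} / ∅
  L4: {s} / ∅
  L5: {p,v} / {v}
  L6: {b,s} / ∅
  L7: {s,v} / {n,v}

Backward fixpoint:
  L0: in=∅ out={n,v}
  L1: in=∅ out={v}
  L2: in={n,v} out={n,v}
  L3: in={v} out={n,v}
  L4: in={n,v} out={n,v}
  L5: in={n,v} out={n,v}
  L6: in=∅ out=∅
  L7: in={n,v} out=∅

Interfere edges:
  b↔{s,v}
  n↔{p,s,v}
  p↔{n,v}
  s↔{b,n,v}
  v↔{b,n,p,s}

Colouring:
  clique {b,s,v} ⇒ need ≥ 3
  3-colouring: R0={v}  R1={b,n}  R2={p,s}
  χ = 3

Answer: 3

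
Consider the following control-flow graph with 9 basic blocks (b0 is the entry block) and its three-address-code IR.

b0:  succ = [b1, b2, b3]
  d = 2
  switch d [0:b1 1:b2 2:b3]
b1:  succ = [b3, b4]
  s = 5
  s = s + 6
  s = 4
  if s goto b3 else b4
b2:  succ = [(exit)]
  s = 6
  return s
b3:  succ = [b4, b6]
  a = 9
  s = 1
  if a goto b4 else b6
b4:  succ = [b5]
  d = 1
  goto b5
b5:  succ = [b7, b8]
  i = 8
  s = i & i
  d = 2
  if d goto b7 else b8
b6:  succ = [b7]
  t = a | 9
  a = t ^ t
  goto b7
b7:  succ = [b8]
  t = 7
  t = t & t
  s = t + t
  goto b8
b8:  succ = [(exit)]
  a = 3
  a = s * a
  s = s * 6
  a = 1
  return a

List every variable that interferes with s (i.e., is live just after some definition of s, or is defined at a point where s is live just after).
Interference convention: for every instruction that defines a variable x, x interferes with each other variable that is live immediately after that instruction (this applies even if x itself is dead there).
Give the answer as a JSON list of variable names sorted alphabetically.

Per-block:
  b0 def {d} use ∅
  b1 def {s} use ∅
  b2 def {s} use ∅
  b3 def {a,s} use ∅
  b4 def {d} use ∅
  b5 def {d,i,s} use ∅
  b6 def {a,t} use {a}
  b7 def {s,t} use ∅
  b8 def {a,s} use {s}

Liveness:
  b0: in=∅ out=∅
  b1: in=∅ out=∅
  b2: in=∅ out=∅
  b3: in=∅ out={a}
  b4: in=∅ out=∅
  b5: in=∅ out={s}
  b6: in={a} out=∅
  b7: in=∅ out={s}
  b8: in={s} out=∅

Conflict graph:
  a: {s}
  d: {s}
  i: ∅
  s: {a,d}
  t: ∅

N(s) = ["a", "d"]

Answer: ["a", "d"]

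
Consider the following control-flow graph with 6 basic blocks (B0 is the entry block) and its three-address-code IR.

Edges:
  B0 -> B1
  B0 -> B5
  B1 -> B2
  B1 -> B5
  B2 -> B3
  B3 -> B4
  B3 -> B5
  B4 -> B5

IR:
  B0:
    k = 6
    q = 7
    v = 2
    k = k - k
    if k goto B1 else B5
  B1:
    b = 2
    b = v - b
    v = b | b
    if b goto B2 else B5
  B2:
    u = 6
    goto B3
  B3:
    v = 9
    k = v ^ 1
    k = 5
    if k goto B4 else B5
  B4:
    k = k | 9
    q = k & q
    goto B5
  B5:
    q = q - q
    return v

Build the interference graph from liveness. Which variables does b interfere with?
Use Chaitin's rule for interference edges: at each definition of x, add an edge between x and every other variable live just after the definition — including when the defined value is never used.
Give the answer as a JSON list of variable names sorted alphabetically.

Answer: ["q", "v"]

Derivation:
def/use:
  B0: {k,q,v} / ∅
  B1: {b,v} / {v}
  B2: {u} / ∅
  B3: {k,v} / ∅
  B4: {k,q} / {k,q}
  B5: {q} / {q,v}

Backward fixpoint:
  B0 li=∅ lo={q,v}
  B1 li={q,v} lo={q,v}
  B2 li={q} lo={q}
  B3 li={q} lo={k,q,v}
  B4 li={k,q,v} lo={q,v}
  B5 li={q,v} lo=∅

Conflict graph:
  b↔{q,v}
  k↔{q,v}
  q↔{b,k,u,v}
  u↔{q}
  v↔{b,k,q}

N(b) = ["q", "v"]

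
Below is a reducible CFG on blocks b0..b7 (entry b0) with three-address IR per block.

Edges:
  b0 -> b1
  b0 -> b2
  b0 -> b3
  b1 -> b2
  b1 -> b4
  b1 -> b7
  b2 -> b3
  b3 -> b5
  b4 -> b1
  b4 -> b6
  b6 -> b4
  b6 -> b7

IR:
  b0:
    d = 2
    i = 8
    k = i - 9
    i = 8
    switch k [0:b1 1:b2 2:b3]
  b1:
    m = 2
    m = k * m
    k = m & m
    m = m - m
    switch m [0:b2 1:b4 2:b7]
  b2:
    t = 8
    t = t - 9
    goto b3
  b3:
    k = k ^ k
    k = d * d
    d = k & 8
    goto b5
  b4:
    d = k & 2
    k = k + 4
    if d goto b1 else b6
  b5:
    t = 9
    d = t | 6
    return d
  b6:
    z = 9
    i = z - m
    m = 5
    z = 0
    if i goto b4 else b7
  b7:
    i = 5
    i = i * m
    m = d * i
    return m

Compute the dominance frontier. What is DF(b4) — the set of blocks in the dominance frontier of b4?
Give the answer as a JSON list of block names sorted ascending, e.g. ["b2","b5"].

idom tree: b1←b0 b2←b0 b3←b0 b4←b1 b5←b3 b6←b4 b7←b1
Join-block Dom:
  b1: preds {b0,b4}: {b0} ∩ {b0,b1,b4} = {b0}; idom=b0
  b2: preds {b0,b1}: {b0} ∩ {b0,b1} = {b0}; idom=b0
  b3: preds {b0,b2}: {b0} ∩ {b0,b2} = {b0}; idom=b0
  b4: preds {b1,b6}: {b0,b1} ∩ {b0,b1,b4,b6} = {b0,b1}; idom=b1
  b7: preds {b1,b6}: {b0,b1} ∩ {b0,b1,b4,b6} = {b0,b1}; idom=b1

DF derivation:
  b1←b0: walk · to b0
  b1←b4: walk b4→b1 to b0
  b2←b0: walk · to b0
  b2←b1: walk b1 to b0
  b3←b0: walk · to b0
  b3←b2: walk b2 to b0
  b4←b1: walk · to b1
  b4←b6: walk b6→b4 to b1
  b7←b1: walk · to b1
  b7←b6: walk b6→b4 to b1
  b0 → ∅
  b1 → {b1,b2}
  b2 → {b3}
  b3 → ∅
  b4 → {b1,b4,b7}
  b5 → ∅
  b6 → {b4,b7}
  b7 → ∅

DF(b4) = ["b1", "b4", "b7"]

Answer: ["b1", "b4", "b7"]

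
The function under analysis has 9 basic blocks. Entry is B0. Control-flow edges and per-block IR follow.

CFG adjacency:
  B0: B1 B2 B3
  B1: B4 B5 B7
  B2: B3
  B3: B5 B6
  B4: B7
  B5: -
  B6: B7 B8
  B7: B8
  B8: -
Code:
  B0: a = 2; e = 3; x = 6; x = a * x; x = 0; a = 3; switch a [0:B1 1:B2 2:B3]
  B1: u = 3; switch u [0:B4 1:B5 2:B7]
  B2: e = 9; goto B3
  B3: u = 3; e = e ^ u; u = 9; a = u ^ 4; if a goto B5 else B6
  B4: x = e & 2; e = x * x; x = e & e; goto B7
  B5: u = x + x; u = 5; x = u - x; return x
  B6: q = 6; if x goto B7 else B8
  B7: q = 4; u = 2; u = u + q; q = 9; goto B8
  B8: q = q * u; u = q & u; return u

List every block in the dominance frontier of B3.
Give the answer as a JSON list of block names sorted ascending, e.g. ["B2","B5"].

idom tree: B1←B0 B2←B0 B3←B0 B4←B1 B5←B0 B6←B3 B7←B0 B8←B0
Dom∩ at merges:
  B3: preds {B0,B2}: {B0} ∩ {B0,B2} = {B0}; idom=B0
  B5: preds {B1,B3}: {B0,B1} ∩ {B0,B3} = {B0}; idom=B0
  B7: preds {B1,B4,B6}: {B0,B1} ∩ {B0,B1,B4} ∩ {B0,B3,B6} = {B0}; idom=B0
  B8: preds {B6,B7}: {B0,B3,B6} ∩ {B0,B7} = {B0}; idom=B0

Frontier:
  join B3 pred B0: · stop@B0
  join B3 pred B2: B2 stop@B0
  join B5 pred B1: B1 stop@B0
  join B5 pred B3: B3 stop@B0
  join B7 pred B1: B1 stop@B0
  join B7 pred B4: B4→B1 stop@B0
  join B7 pred B6: B6→B3 stop@B0
  join B8 pred B6: B6→B3 stop@B0
  join B8 pred B7: B7 stop@B0
  B0: DF=∅
  B1: DF={B5,B7}
  B2: DF={B3}
  B3: DF={B5,B7,B8}
  B4: DF={B7}
  B5: DF=∅
  B6: DF={B7,B8}
  B7: DF={B8}
  B8: DF=∅

DF(B3) = ["B5", "B7", "B8"]

Answer: ["B5", "B7", "B8"]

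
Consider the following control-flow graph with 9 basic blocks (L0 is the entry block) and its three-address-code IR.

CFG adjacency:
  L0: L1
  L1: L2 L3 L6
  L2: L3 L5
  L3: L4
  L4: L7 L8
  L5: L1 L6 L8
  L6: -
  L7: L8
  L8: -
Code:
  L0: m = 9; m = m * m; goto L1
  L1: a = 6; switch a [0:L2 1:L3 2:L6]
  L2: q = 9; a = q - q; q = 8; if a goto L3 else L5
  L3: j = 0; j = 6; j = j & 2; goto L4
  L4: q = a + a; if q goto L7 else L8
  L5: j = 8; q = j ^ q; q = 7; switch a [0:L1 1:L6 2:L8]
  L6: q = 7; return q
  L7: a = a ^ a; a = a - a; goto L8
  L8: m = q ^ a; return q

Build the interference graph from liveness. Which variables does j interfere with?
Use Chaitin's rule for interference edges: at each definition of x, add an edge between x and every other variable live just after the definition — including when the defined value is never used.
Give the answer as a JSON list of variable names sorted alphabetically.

Per-block:
  L0: {m} / ∅
  L1: {a} / ∅
  L2: {a,q} / ∅
  L3: {j} / ∅
  L4: {q} / {a}
  L5: {j,q} / {a,q}
  L6: {q} / ∅
  L7: {a} / {a}
  L8: {m} / {a,q}

Liveness:
  L0 li=∅ lo=∅
  L1 li=∅ lo={a}
  L2 li=∅ lo={a,q}
  L3 li={a} lo={a}
  L4 li={a} lo={a,q}
  L5 li={a,q} lo={a,q}
  L6 li=∅ lo=∅
  L7 li={a,q} lo={a,q}
  L8 li={a,q} lo=∅

Conflict graph:
  a: {j,q}
  j: {a,q}
  m: {q}
  q: {a,j,m}

N(j) = ["a", "q"]

Answer: ["a", "q"]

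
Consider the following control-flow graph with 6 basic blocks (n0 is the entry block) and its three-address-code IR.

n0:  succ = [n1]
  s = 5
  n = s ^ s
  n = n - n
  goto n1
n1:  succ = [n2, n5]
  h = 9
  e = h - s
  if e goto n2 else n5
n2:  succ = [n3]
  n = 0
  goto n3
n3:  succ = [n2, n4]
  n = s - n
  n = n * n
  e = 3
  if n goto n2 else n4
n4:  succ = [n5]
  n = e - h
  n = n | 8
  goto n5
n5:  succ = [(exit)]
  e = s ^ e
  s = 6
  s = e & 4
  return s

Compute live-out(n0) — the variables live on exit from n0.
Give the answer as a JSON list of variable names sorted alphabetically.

def/use:
  n0: def={n,s} ue=∅
  n1: def={e,h} ue={s}
  n2: def={n} ue=∅
  n3: def={e,n} ue={n,s}
  n4: def={n} ue={e,h}
  n5: def={e,s} ue={e,s}

Backward fixpoint:
  n0: in=∅ out={s}
  n1: in={s} out={e,h,s}
  n2: in={h,s} out={h,n,s}
  n3: in={h,n,s} out={e,h,s}
  n4: in={e,h,s} out={e,s}
  n5: in={e,s} out=∅

live-out(n0) = ["s"]

Answer: ["s"]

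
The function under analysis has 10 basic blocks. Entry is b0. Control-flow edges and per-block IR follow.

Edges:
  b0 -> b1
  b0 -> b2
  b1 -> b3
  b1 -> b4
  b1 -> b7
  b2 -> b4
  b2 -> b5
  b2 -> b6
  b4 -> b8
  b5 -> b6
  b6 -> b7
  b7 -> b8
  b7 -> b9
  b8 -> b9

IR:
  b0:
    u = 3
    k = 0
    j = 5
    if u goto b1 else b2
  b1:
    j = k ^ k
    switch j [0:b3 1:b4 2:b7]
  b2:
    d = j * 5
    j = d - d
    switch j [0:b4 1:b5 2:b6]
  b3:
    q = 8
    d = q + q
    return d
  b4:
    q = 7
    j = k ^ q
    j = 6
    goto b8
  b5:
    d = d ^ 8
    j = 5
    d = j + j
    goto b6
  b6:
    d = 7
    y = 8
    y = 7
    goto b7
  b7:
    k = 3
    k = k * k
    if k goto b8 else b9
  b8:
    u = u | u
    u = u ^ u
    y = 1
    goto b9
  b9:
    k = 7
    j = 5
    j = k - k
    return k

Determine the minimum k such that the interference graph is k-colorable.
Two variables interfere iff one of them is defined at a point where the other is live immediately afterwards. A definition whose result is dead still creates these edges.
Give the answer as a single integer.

Block summaries:
  b0: def={j,k,u} ue=∅
  b1: def={j} ue={k}
  b2: def={d,j} ue={j}
  b3: def={d,q} ue=∅
  b4: def={j,q} ue={k}
  b5: def={d,j} ue={d}
  b6: def={d,y} ue=∅
  b7: def={k} ue=∅
  b8: def={u,y} ue={u}
  b9: def={j,k} ue=∅

Backward fixpoint:
  b0: in=∅ out={j,k,u}
  b1: in={k,u} out={k,u}
  b2: in={j,k,u} out={d,k,u}
  b3: in=∅ out=∅
  b4: in={k,u} out={u}
  b5: in={d,u} out={u}
  b6: in={u} out={u}
  b7: in={u} out={u}
  b8: in={u} out=∅
  b9: in=∅ out=∅

Conflict graph:
  d — {j,k,u}
  j — {d,k,u}
  k — {d,j,q,u}
  q — {k,u}
  u — {d,j,k,q,y}
  y — {u}

Chromatic number:
  clique {d,j,k,u} ⇒ need ≥ 4
  4-colouring: c0={u}  c1={k,y}  c2={d,q}  c3={j}
  χ = 4

Answer: 4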